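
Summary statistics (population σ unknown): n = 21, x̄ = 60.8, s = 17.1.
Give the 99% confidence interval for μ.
(50.18, 71.42)

t-interval (σ unknown):
df = n - 1 = 20
t* = 2.845 for 99% confidence

Margin of error = t* · s/√n = 2.845 · 17.1/√21 = 10.62

CI: (50.18, 71.42)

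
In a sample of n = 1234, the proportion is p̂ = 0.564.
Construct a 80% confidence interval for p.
(0.546, 0.582)

Proportion CI:
SE = √(p̂(1-p̂)/n) = √(0.564 · 0.436 / 1234) = 0.01412

z* = 1.282
Margin = z* · SE = 1.282 · 0.01412 = 0.0181

CI: 0.564 ± 0.0181 = (0.546, 0.582)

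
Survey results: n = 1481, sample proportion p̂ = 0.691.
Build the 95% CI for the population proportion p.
(0.667, 0.715)

Proportion CI:
SE = √(p̂(1-p̂)/n) = √(0.691 · 0.309 / 1481) = 0.01201

z* = 1.960
Margin = z* · SE = 1.960 · 0.01201 = 0.0235

CI: 0.691 ± 0.0235 = (0.667, 0.715)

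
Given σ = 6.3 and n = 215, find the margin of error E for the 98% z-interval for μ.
Margin of error = 1.00

Margin of error = z* · σ/√n
= 2.326 · 6.3/√215
= 2.326 · 6.3/14.6629
= 1.00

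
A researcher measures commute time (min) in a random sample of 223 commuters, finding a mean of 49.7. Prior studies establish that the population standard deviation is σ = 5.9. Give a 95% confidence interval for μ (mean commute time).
(48.93, 50.47)

z-interval (σ known):
z* = 1.960 for 95% confidence

Margin of error = z* · σ/√n = 1.960 · 5.9/√223 = 0.77

CI: (49.7 - 0.77, 49.7 + 0.77) = (48.93, 50.47)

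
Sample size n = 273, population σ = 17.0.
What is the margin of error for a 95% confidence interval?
Margin of error = 2.02

Margin of error = z* · σ/√n
= 1.960 · 17.0/√273
= 1.960 · 17.0/16.5227
= 2.02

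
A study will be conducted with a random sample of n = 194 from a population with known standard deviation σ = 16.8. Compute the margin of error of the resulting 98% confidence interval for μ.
Margin of error = 2.81

Margin of error = z* · σ/√n
= 2.326 · 16.8/√194
= 2.326 · 16.8/13.9284
= 2.81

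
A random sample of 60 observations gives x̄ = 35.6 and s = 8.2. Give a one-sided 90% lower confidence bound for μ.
μ ≥ 34.23

Lower bound (one-sided):
t* = 1.296 (one-sided for 90%)
Lower bound = x̄ - t* · s/√n = 35.6 - 1.296 · 8.2/√60 = 34.23

We are 90% confident that μ ≥ 34.23.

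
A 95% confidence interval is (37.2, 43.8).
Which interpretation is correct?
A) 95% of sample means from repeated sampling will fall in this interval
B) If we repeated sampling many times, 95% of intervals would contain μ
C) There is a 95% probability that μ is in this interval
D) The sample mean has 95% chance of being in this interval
B

A) Wrong — coverage applies to intervals containing μ, not to future x̄ values.
B) Correct — this is the frequentist long-run coverage interpretation.
C) Wrong — μ is fixed; the randomness lives in the interval, not in μ.
D) Wrong — x̄ is observed and sits in the interval by construction.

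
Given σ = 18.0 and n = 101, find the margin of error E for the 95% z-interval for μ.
Margin of error = 3.51

Margin of error = z* · σ/√n
= 1.960 · 18.0/√101
= 1.960 · 18.0/10.0499
= 3.51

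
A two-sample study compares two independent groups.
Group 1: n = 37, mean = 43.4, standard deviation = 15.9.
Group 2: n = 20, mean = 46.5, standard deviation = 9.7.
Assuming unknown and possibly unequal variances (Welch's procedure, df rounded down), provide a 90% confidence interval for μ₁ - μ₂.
(-8.79, 2.59)

Difference: x̄₁ - x̄₂ = -3.10
SE = √(s₁²/n₁ + s₂²/n₂) = √(15.9²/37 + 9.7²/20) = 3.3966
df = 54.07 → 54 (Welch–Satterthwaite, rounded down)
t* = 1.674

CI: -3.10 ± 1.674 · 3.3966 = -3.10 ± 5.69 = (-8.79, 2.59)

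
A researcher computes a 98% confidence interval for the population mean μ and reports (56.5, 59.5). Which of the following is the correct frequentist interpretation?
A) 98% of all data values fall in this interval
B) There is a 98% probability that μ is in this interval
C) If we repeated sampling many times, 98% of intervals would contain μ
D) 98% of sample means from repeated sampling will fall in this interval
C

A) Wrong — a CI is about the parameter μ, not individual data values.
B) Wrong — μ is fixed; the randomness lives in the interval, not in μ.
C) Correct — this is the frequentist long-run coverage interpretation.
D) Wrong — coverage applies to intervals containing μ, not to future x̄ values.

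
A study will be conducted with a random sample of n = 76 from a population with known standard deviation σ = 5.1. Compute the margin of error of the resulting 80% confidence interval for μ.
Margin of error = 0.75

Margin of error = z* · σ/√n
= 1.282 · 5.1/√76
= 1.282 · 5.1/8.7178
= 0.75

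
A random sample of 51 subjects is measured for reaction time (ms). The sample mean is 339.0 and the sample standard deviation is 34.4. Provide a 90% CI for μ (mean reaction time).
(330.93, 347.07)

t-interval (σ unknown):
df = n - 1 = 50
t* = 1.676 for 90% confidence

Margin of error = t* · s/√n = 1.676 · 34.4/√51 = 8.07

CI: (330.93, 347.07)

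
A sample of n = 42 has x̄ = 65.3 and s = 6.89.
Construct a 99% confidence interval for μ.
(62.43, 68.17)

t-interval (σ unknown):
df = n - 1 = 41
t* = 2.701 for 99% confidence

Margin of error = t* · s/√n = 2.701 · 6.89/√42 = 2.87

CI: (62.43, 68.17)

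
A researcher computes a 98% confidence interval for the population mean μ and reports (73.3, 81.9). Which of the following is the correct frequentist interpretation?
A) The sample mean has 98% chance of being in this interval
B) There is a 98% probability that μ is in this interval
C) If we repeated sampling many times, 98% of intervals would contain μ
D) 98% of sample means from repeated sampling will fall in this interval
C

A) Wrong — x̄ is observed and sits in the interval by construction.
B) Wrong — μ is fixed; the randomness lives in the interval, not in μ.
C) Correct — this is the frequentist long-run coverage interpretation.
D) Wrong — coverage applies to intervals containing μ, not to future x̄ values.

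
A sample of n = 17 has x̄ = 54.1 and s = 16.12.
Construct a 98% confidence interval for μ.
(44.00, 64.20)

t-interval (σ unknown):
df = n - 1 = 16
t* = 2.583 for 98% confidence

Margin of error = t* · s/√n = 2.583 · 16.12/√17 = 10.10

CI: (44.00, 64.20)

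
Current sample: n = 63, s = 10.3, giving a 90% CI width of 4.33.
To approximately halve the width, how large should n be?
n ≈ 252

CI width ∝ 1/√n
To reduce width by factor 2, need √n to grow by 2 → need 2² = 4 times as many samples.

Current: n = 63, width = 4.33
New: n = 252, width ≈ 2.14

Width reduced by factor of 4.33/2.14 = 2.02.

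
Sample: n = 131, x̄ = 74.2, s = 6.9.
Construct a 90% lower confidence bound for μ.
μ ≥ 73.42

Lower bound (one-sided):
t* = 1.288 (one-sided for 90%)
Lower bound = x̄ - t* · s/√n = 74.2 - 1.288 · 6.9/√131 = 73.42

We are 90% confident that μ ≥ 73.42.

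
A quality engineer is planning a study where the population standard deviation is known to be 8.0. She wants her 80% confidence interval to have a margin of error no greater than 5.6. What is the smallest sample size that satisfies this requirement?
n ≥ 4

For margin E ≤ 5.6:
n ≥ (z* · σ / E)²
n ≥ (1.282 · 8.0 / 5.6)²
n ≥ 3.35

Minimum n = 4 (rounding up)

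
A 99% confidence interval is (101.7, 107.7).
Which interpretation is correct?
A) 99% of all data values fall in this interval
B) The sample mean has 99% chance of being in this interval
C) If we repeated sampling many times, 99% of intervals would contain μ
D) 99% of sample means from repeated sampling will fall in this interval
C

A) Wrong — a CI is about the parameter μ, not individual data values.
B) Wrong — x̄ is observed and sits in the interval by construction.
C) Correct — this is the frequentist long-run coverage interpretation.
D) Wrong — coverage applies to intervals containing μ, not to future x̄ values.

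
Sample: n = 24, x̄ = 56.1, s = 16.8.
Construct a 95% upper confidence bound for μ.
μ ≤ 61.98

Upper bound (one-sided):
t* = 1.714 (one-sided for 95%)
Upper bound = x̄ + t* · s/√n = 56.1 + 1.714 · 16.8/√24 = 61.98

We are 95% confident that μ ≤ 61.98.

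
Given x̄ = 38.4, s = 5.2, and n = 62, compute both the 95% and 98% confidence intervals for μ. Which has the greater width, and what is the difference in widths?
98% CI is wider by 0.52

df = 61
95% CI: t* = 2.000, (37.08, 39.72), width = 2 · t* · s/√n = 2.64
98% CI: t* = 2.389, (36.82, 39.98), width = 2 · t* · s/√n = 3.16

The 98% CI is wider by 3.16 - 2.64 = 0.52.
Higher confidence requires a wider interval.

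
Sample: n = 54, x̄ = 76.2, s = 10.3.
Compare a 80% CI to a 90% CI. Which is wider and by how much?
90% CI is wider by 1.05

df = 53
80% CI: t* = 1.298, (74.38, 78.02), width = 2 · t* · s/√n = 3.64
90% CI: t* = 1.674, (73.85, 78.55), width = 2 · t* · s/√n = 4.69

The 90% CI is wider by 4.69 - 3.64 = 1.05.
Higher confidence requires a wider interval.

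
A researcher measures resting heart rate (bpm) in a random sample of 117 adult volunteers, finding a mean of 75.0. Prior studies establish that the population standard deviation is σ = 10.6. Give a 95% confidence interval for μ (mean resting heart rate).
(73.08, 76.92)

z-interval (σ known):
z* = 1.960 for 95% confidence

Margin of error = z* · σ/√n = 1.960 · 10.6/√117 = 1.92

CI: (75.0 - 1.92, 75.0 + 1.92) = (73.08, 76.92)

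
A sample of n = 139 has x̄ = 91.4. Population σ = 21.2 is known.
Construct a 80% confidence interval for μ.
(89.09, 93.71)

z-interval (σ known):
z* = 1.282 for 80% confidence

Margin of error = z* · σ/√n = 1.282 · 21.2/√139 = 2.31

CI: (91.4 - 2.31, 91.4 + 2.31) = (89.09, 93.71)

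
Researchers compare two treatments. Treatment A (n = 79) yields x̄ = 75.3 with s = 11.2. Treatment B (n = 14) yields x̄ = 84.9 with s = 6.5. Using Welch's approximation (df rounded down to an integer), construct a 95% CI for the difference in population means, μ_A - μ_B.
(-14.00, -5.20)

Difference: x̄₁ - x̄₂ = -9.60
SE = √(s₁²/n₁ + s₂²/n₂) = √(11.2²/79 + 6.5²/14) = 2.1461
df = 28.94 → 28 (Welch–Satterthwaite, rounded down)
t* = 2.048

CI: -9.60 ± 2.048 · 2.1461 = -9.60 ± 4.40 = (-14.00, -5.20)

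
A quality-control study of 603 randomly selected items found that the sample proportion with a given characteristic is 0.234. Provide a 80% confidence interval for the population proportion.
(0.212, 0.256)

Proportion CI:
SE = √(p̂(1-p̂)/n) = √(0.234 · 0.766 / 603) = 0.01724

z* = 1.282
Margin = z* · SE = 1.282 · 0.01724 = 0.0221

CI: 0.234 ± 0.0221 = (0.212, 0.256)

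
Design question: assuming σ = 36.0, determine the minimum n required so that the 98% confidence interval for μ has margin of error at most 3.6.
n ≥ 542

For margin E ≤ 3.6:
n ≥ (z* · σ / E)²
n ≥ (2.326 · 36.0 / 3.6)²
n ≥ 541.03

Minimum n = 542 (rounding up)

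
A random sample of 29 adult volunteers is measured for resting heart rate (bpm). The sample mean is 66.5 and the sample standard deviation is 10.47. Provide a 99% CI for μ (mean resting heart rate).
(61.13, 71.87)

t-interval (σ unknown):
df = n - 1 = 28
t* = 2.763 for 99% confidence

Margin of error = t* · s/√n = 2.763 · 10.47/√29 = 5.37

CI: (61.13, 71.87)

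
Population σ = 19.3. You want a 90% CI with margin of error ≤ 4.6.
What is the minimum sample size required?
n ≥ 48

For margin E ≤ 4.6:
n ≥ (z* · σ / E)²
n ≥ (1.645 · 19.3 / 4.6)²
n ≥ 47.64

Minimum n = 48 (rounding up)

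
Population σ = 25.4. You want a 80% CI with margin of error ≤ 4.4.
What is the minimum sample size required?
n ≥ 55

For margin E ≤ 4.4:
n ≥ (z* · σ / E)²
n ≥ (1.282 · 25.4 / 4.4)²
n ≥ 54.77

Minimum n = 55 (rounding up)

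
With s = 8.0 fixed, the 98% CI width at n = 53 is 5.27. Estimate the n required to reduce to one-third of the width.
n ≈ 477

CI width ∝ 1/√n
To reduce width by factor 3, need √n to grow by 3 → need 3² = 9 times as many samples.

Current: n = 53, width = 5.27
New: n = 477, width ≈ 1.71

Width reduced by factor of 5.27/1.71 = 3.08.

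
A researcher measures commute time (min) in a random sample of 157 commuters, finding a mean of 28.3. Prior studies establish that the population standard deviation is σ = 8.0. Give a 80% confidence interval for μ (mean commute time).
(27.48, 29.12)

z-interval (σ known):
z* = 1.282 for 80% confidence

Margin of error = z* · σ/√n = 1.282 · 8.0/√157 = 0.82

CI: (28.3 - 0.82, 28.3 + 0.82) = (27.48, 29.12)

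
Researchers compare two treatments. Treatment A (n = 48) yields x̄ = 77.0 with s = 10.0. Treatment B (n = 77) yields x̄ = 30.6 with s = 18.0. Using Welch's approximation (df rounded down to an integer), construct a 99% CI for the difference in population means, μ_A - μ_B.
(39.84, 52.96)

Difference: x̄₁ - x̄₂ = 46.40
SE = √(s₁²/n₁ + s₂²/n₂) = √(10.0²/48 + 18.0²/77) = 2.5082
df = 121.66 → 121 (Welch–Satterthwaite, rounded down)
t* = 2.617

CI: 46.40 ± 2.617 · 2.5082 = 46.40 ± 6.56 = (39.84, 52.96)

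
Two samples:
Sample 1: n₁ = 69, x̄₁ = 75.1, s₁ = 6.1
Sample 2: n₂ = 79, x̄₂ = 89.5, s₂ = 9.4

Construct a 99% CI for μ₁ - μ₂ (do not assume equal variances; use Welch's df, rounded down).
(-17.76, -11.04)

Difference: x̄₁ - x̄₂ = -14.40
SE = √(s₁²/n₁ + s₂²/n₂) = √(6.1²/69 + 9.4²/79) = 1.2875
df = 135.28 → 135 (Welch–Satterthwaite, rounded down)
t* = 2.613

CI: -14.40 ± 2.613 · 1.2875 = -14.40 ± 3.36 = (-17.76, -11.04)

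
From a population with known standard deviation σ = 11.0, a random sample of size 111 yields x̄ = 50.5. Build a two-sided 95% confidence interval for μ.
(48.45, 52.55)

z-interval (σ known):
z* = 1.960 for 95% confidence

Margin of error = z* · σ/√n = 1.960 · 11.0/√111 = 2.05

CI: (50.5 - 2.05, 50.5 + 2.05) = (48.45, 52.55)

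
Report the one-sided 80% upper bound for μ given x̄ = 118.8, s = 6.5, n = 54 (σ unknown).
μ ≤ 119.55

Upper bound (one-sided):
t* = 0.848 (one-sided for 80%)
Upper bound = x̄ + t* · s/√n = 118.8 + 0.848 · 6.5/√54 = 119.55

We are 80% confident that μ ≤ 119.55.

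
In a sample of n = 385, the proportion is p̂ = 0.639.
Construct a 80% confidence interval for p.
(0.608, 0.670)

Proportion CI:
SE = √(p̂(1-p̂)/n) = √(0.639 · 0.361 / 385) = 0.02448

z* = 1.282
Margin = z* · SE = 1.282 · 0.02448 = 0.0314

CI: 0.639 ± 0.0314 = (0.608, 0.670)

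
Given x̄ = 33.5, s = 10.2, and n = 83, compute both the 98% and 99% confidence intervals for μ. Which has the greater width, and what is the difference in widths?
99% CI is wider by 0.59

df = 82
98% CI: t* = 2.373, (30.84, 36.16), width = 2 · t* · s/√n = 5.31
99% CI: t* = 2.637, (30.55, 36.45), width = 2 · t* · s/√n = 5.90

The 99% CI is wider by 5.90 - 5.31 = 0.59.
Higher confidence requires a wider interval.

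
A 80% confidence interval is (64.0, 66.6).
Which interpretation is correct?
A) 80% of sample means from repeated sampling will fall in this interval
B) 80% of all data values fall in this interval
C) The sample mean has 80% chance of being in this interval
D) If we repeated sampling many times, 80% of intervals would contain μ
D

A) Wrong — coverage applies to intervals containing μ, not to future x̄ values.
B) Wrong — a CI is about the parameter μ, not individual data values.
C) Wrong — x̄ is observed and sits in the interval by construction.
D) Correct — this is the frequentist long-run coverage interpretation.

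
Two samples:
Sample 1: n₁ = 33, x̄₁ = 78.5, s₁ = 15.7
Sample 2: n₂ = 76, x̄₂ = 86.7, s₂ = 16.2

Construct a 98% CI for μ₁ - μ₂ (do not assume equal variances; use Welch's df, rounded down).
(-16.09, -0.31)

Difference: x̄₁ - x̄₂ = -8.20
SE = √(s₁²/n₁ + s₂²/n₂) = √(15.7²/33 + 16.2²/76) = 3.3049
df = 62.71 → 62 (Welch–Satterthwaite, rounded down)
t* = 2.388

CI: -8.20 ± 2.388 · 3.3049 = -8.20 ± 7.89 = (-16.09, -0.31)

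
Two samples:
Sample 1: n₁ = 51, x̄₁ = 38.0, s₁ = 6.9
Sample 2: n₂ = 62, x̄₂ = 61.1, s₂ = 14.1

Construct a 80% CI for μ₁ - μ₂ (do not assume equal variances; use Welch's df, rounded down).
(-25.73, -20.47)

Difference: x̄₁ - x̄₂ = -23.10
SE = √(s₁²/n₁ + s₂²/n₂) = √(6.9²/51 + 14.1²/62) = 2.0347
df = 92.16 → 92 (Welch–Satterthwaite, rounded down)
t* = 1.291

CI: -23.10 ± 1.291 · 2.0347 = -23.10 ± 2.63 = (-25.73, -20.47)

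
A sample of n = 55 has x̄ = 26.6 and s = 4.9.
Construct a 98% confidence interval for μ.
(25.02, 28.18)

t-interval (σ unknown):
df = n - 1 = 54
t* = 2.397 for 98% confidence

Margin of error = t* · s/√n = 2.397 · 4.9/√55 = 1.58

CI: (25.02, 28.18)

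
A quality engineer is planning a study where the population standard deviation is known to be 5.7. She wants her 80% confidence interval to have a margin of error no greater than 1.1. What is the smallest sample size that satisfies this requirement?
n ≥ 45

For margin E ≤ 1.1:
n ≥ (z* · σ / E)²
n ≥ (1.282 · 5.7 / 1.1)²
n ≥ 44.13

Minimum n = 45 (rounding up)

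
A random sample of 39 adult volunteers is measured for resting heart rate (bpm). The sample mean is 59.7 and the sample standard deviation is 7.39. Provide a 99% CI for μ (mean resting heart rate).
(56.49, 62.91)

t-interval (σ unknown):
df = n - 1 = 38
t* = 2.712 for 99% confidence

Margin of error = t* · s/√n = 2.712 · 7.39/√39 = 3.21

CI: (56.49, 62.91)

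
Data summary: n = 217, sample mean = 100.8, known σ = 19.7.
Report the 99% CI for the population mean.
(97.36, 104.24)

z-interval (σ known):
z* = 2.576 for 99% confidence

Margin of error = z* · σ/√n = 2.576 · 19.7/√217 = 3.44

CI: (100.8 - 3.44, 100.8 + 3.44) = (97.36, 104.24)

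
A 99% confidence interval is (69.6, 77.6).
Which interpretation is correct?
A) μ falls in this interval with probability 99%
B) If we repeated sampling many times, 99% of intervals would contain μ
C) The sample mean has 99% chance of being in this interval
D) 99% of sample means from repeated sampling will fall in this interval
B

A) Wrong — μ is fixed; the randomness lives in the interval, not in μ.
B) Correct — this is the frequentist long-run coverage interpretation.
C) Wrong — x̄ is observed and sits in the interval by construction.
D) Wrong — coverage applies to intervals containing μ, not to future x̄ values.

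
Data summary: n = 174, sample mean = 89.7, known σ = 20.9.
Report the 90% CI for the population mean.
(87.09, 92.31)

z-interval (σ known):
z* = 1.645 for 90% confidence

Margin of error = z* · σ/√n = 1.645 · 20.9/√174 = 2.61

CI: (89.7 - 2.61, 89.7 + 2.61) = (87.09, 92.31)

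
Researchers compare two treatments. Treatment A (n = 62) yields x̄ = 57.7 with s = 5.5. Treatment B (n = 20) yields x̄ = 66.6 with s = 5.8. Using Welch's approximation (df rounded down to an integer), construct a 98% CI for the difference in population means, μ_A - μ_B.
(-12.52, -5.28)

Difference: x̄₁ - x̄₂ = -8.90
SE = √(s₁²/n₁ + s₂²/n₂) = √(5.5²/62 + 5.8²/20) = 1.4731
df = 30.81 → 30 (Welch–Satterthwaite, rounded down)
t* = 2.457

CI: -8.90 ± 2.457 · 1.4731 = -8.90 ± 3.62 = (-12.52, -5.28)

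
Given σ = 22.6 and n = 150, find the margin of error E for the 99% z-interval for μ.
Margin of error = 4.75

Margin of error = z* · σ/√n
= 2.576 · 22.6/√150
= 2.576 · 22.6/12.2474
= 4.75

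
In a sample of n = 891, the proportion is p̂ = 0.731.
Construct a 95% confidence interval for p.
(0.702, 0.760)

Proportion CI:
SE = √(p̂(1-p̂)/n) = √(0.731 · 0.269 / 891) = 0.01486

z* = 1.960
Margin = z* · SE = 1.960 · 0.01486 = 0.0291

CI: 0.731 ± 0.0291 = (0.702, 0.760)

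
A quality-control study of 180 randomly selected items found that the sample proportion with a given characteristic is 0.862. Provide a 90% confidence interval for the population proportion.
(0.820, 0.904)

Proportion CI:
SE = √(p̂(1-p̂)/n) = √(0.862 · 0.138 / 180) = 0.02571

z* = 1.645
Margin = z* · SE = 1.645 · 0.02571 = 0.0423

CI: 0.862 ± 0.0423 = (0.820, 0.904)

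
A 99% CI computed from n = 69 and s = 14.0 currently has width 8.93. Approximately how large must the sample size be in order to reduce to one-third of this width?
n ≈ 621

CI width ∝ 1/√n
To reduce width by factor 3, need √n to grow by 3 → need 3² = 9 times as many samples.

Current: n = 69, width = 8.93
New: n = 621, width ≈ 2.90

Width reduced by factor of 8.93/2.90 = 3.08.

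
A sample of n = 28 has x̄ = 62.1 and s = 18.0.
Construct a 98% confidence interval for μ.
(53.69, 70.51)

t-interval (σ unknown):
df = n - 1 = 27
t* = 2.473 for 98% confidence

Margin of error = t* · s/√n = 2.473 · 18.0/√28 = 8.41

CI: (53.69, 70.51)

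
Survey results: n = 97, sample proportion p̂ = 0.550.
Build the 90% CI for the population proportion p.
(0.467, 0.633)

Proportion CI:
SE = √(p̂(1-p̂)/n) = √(0.550 · 0.450 / 97) = 0.05051

z* = 1.645
Margin = z* · SE = 1.645 · 0.05051 = 0.0831

CI: 0.550 ± 0.0831 = (0.467, 0.633)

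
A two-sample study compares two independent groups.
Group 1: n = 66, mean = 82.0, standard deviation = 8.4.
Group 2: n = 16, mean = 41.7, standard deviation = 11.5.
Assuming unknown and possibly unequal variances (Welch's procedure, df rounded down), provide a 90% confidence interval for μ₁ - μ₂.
(35.02, 45.58)

Difference: x̄₁ - x̄₂ = 40.30
SE = √(s₁²/n₁ + s₂²/n₂) = √(8.4²/66 + 11.5²/16) = 3.0553
df = 19.06 → 19 (Welch–Satterthwaite, rounded down)
t* = 1.729

CI: 40.30 ± 1.729 · 3.0553 = 40.30 ± 5.28 = (35.02, 45.58)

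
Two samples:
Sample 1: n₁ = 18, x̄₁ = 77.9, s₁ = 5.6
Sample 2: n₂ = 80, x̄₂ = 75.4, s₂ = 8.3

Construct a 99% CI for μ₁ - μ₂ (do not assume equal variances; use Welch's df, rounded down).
(-1.89, 6.89)

Difference: x̄₁ - x̄₂ = 2.50
SE = √(s₁²/n₁ + s₂²/n₂) = √(5.6²/18 + 8.3²/80) = 1.6135
df = 36.06 → 36 (Welch–Satterthwaite, rounded down)
t* = 2.719

CI: 2.50 ± 2.719 · 1.6135 = 2.50 ± 4.39 = (-1.89, 6.89)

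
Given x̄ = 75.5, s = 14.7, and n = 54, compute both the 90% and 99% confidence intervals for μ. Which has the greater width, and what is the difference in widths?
99% CI is wider by 3.99

df = 53
90% CI: t* = 1.674, (72.15, 78.85), width = 2 · t* · s/√n = 6.70
99% CI: t* = 2.672, (70.15, 80.85), width = 2 · t* · s/√n = 10.69

The 99% CI is wider by 10.69 - 6.70 = 3.99.
Higher confidence requires a wider interval.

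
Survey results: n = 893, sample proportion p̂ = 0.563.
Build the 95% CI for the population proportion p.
(0.530, 0.596)

Proportion CI:
SE = √(p̂(1-p̂)/n) = √(0.563 · 0.437 / 893) = 0.01660

z* = 1.960
Margin = z* · SE = 1.960 · 0.01660 = 0.0325

CI: 0.563 ± 0.0325 = (0.530, 0.596)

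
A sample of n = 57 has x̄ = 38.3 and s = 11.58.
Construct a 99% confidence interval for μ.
(34.21, 42.39)

t-interval (σ unknown):
df = n - 1 = 56
t* = 2.667 for 99% confidence

Margin of error = t* · s/√n = 2.667 · 11.58/√57 = 4.09

CI: (34.21, 42.39)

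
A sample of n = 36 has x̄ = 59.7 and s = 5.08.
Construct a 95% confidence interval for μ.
(57.98, 61.42)

t-interval (σ unknown):
df = n - 1 = 35
t* = 2.030 for 95% confidence

Margin of error = t* · s/√n = 2.030 · 5.08/√36 = 1.72

CI: (57.98, 61.42)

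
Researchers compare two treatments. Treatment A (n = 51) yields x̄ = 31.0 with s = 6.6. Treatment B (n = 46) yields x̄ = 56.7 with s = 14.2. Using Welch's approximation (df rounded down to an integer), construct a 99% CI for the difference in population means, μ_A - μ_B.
(-31.78, -19.62)

Difference: x̄₁ - x̄₂ = -25.70
SE = √(s₁²/n₁ + s₂²/n₂) = √(6.6²/51 + 14.2²/46) = 2.2886
df = 62.12 → 62 (Welch–Satterthwaite, rounded down)
t* = 2.657

CI: -25.70 ± 2.657 · 2.2886 = -25.70 ± 6.08 = (-31.78, -19.62)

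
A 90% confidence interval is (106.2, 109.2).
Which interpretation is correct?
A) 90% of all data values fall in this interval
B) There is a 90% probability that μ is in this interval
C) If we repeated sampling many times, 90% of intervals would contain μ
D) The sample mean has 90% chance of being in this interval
C

A) Wrong — a CI is about the parameter μ, not individual data values.
B) Wrong — μ is fixed; the randomness lives in the interval, not in μ.
C) Correct — this is the frequentist long-run coverage interpretation.
D) Wrong — x̄ is observed and sits in the interval by construction.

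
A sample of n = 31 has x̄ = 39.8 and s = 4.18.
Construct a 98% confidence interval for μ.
(37.96, 41.64)

t-interval (σ unknown):
df = n - 1 = 30
t* = 2.457 for 98% confidence

Margin of error = t* · s/√n = 2.457 · 4.18/√31 = 1.84

CI: (37.96, 41.64)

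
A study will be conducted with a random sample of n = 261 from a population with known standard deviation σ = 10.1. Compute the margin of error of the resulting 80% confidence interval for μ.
Margin of error = 0.80

Margin of error = z* · σ/√n
= 1.282 · 10.1/√261
= 1.282 · 10.1/16.1555
= 0.80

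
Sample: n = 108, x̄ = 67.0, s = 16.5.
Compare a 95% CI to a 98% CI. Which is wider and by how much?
98% CI is wider by 1.21

df = 107
95% CI: t* = 1.982, (63.85, 70.15), width = 2 · t* · s/√n = 6.29
98% CI: t* = 2.362, (63.25, 70.75), width = 2 · t* · s/√n = 7.50

The 98% CI is wider by 7.50 - 6.29 = 1.21.
Higher confidence requires a wider interval.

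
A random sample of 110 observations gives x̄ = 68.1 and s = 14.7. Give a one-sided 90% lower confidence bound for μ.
μ ≥ 66.29

Lower bound (one-sided):
t* = 1.289 (one-sided for 90%)
Lower bound = x̄ - t* · s/√n = 68.1 - 1.289 · 14.7/√110 = 66.29

We are 90% confident that μ ≥ 66.29.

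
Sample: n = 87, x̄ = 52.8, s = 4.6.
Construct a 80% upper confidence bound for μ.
μ ≤ 53.22

Upper bound (one-sided):
t* = 0.846 (one-sided for 80%)
Upper bound = x̄ + t* · s/√n = 52.8 + 0.846 · 4.6/√87 = 53.22

We are 80% confident that μ ≤ 53.22.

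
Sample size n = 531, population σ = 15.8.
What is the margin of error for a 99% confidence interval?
Margin of error = 1.77

Margin of error = z* · σ/√n
= 2.576 · 15.8/√531
= 2.576 · 15.8/23.0434
= 1.77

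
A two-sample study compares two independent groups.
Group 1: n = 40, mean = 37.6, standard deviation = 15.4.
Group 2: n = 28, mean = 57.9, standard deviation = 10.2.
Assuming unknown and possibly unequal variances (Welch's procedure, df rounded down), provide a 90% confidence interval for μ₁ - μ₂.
(-25.48, -15.12)

Difference: x̄₁ - x̄₂ = -20.30
SE = √(s₁²/n₁ + s₂²/n₂) = √(15.4²/40 + 10.2²/28) = 3.1056
df = 65.85 → 65 (Welch–Satterthwaite, rounded down)
t* = 1.669

CI: -20.30 ± 1.669 · 3.1056 = -20.30 ± 5.18 = (-25.48, -15.12)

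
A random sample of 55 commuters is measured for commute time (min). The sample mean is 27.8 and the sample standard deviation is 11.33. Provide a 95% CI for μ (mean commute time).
(24.74, 30.86)

t-interval (σ unknown):
df = n - 1 = 54
t* = 2.005 for 95% confidence

Margin of error = t* · s/√n = 2.005 · 11.33/√55 = 3.06

CI: (24.74, 30.86)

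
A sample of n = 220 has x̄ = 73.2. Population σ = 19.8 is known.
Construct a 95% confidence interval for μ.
(70.58, 75.82)

z-interval (σ known):
z* = 1.960 for 95% confidence

Margin of error = z* · σ/√n = 1.960 · 19.8/√220 = 2.62

CI: (73.2 - 2.62, 73.2 + 2.62) = (70.58, 75.82)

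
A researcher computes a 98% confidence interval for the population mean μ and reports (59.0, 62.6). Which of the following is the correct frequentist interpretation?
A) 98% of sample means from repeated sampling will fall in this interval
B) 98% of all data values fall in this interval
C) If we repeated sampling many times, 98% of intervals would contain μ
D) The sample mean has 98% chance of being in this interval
C

A) Wrong — coverage applies to intervals containing μ, not to future x̄ values.
B) Wrong — a CI is about the parameter μ, not individual data values.
C) Correct — this is the frequentist long-run coverage interpretation.
D) Wrong — x̄ is observed and sits in the interval by construction.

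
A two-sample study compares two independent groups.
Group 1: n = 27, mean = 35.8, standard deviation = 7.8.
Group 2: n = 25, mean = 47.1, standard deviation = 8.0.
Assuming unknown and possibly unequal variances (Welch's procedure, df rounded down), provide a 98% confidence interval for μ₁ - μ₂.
(-16.58, -6.02)

Difference: x̄₁ - x̄₂ = -11.30
SE = √(s₁²/n₁ + s₂²/n₂) = √(7.8²/27 + 8.0²/25) = 2.1939
df = 49.47 → 49 (Welch–Satterthwaite, rounded down)
t* = 2.405

CI: -11.30 ± 2.405 · 2.1939 = -11.30 ± 5.28 = (-16.58, -6.02)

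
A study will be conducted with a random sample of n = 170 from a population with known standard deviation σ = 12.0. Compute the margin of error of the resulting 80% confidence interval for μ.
Margin of error = 1.18

Margin of error = z* · σ/√n
= 1.282 · 12.0/√170
= 1.282 · 12.0/13.0384
= 1.18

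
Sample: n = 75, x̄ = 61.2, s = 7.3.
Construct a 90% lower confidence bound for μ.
μ ≥ 60.11

Lower bound (one-sided):
t* = 1.293 (one-sided for 90%)
Lower bound = x̄ - t* · s/√n = 61.2 - 1.293 · 7.3/√75 = 60.11

We are 90% confident that μ ≥ 60.11.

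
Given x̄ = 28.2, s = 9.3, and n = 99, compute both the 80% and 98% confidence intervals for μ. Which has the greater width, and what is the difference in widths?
98% CI is wider by 2.01

df = 98
80% CI: t* = 1.290, (26.99, 29.41), width = 2 · t* · s/√n = 2.41
98% CI: t* = 2.365, (25.99, 30.41), width = 2 · t* · s/√n = 4.42

The 98% CI is wider by 4.42 - 2.41 = 2.01.
Higher confidence requires a wider interval.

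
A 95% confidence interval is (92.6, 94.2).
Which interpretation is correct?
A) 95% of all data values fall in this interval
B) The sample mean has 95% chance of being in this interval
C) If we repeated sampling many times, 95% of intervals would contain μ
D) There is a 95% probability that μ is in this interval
C

A) Wrong — a CI is about the parameter μ, not individual data values.
B) Wrong — x̄ is observed and sits in the interval by construction.
C) Correct — this is the frequentist long-run coverage interpretation.
D) Wrong — μ is fixed; the randomness lives in the interval, not in μ.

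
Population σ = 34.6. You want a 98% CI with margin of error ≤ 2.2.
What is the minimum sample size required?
n ≥ 1339

For margin E ≤ 2.2:
n ≥ (z* · σ / E)²
n ≥ (2.326 · 34.6 / 2.2)²
n ≥ 1338.22

Minimum n = 1339 (rounding up)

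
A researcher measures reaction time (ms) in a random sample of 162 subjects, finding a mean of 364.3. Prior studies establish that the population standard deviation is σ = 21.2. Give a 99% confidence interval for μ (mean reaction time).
(360.01, 368.59)

z-interval (σ known):
z* = 2.576 for 99% confidence

Margin of error = z* · σ/√n = 2.576 · 21.2/√162 = 4.29

CI: (364.3 - 4.29, 364.3 + 4.29) = (360.01, 368.59)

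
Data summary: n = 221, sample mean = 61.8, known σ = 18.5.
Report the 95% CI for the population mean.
(59.36, 64.24)

z-interval (σ known):
z* = 1.960 for 95% confidence

Margin of error = z* · σ/√n = 1.960 · 18.5/√221 = 2.44

CI: (61.8 - 2.44, 61.8 + 2.44) = (59.36, 64.24)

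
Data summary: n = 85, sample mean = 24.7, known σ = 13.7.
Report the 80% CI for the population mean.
(22.79, 26.61)

z-interval (σ known):
z* = 1.282 for 80% confidence

Margin of error = z* · σ/√n = 1.282 · 13.7/√85 = 1.91

CI: (24.7 - 1.91, 24.7 + 1.91) = (22.79, 26.61)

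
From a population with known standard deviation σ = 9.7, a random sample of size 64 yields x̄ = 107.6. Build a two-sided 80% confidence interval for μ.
(106.05, 109.15)

z-interval (σ known):
z* = 1.282 for 80% confidence

Margin of error = z* · σ/√n = 1.282 · 9.7/√64 = 1.55

CI: (107.6 - 1.55, 107.6 + 1.55) = (106.05, 109.15)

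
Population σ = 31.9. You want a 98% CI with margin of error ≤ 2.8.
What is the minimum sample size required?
n ≥ 703

For margin E ≤ 2.8:
n ≥ (z* · σ / E)²
n ≥ (2.326 · 31.9 / 2.8)²
n ≥ 702.24

Minimum n = 703 (rounding up)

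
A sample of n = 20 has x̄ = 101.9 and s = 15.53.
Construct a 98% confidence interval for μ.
(93.08, 110.72)

t-interval (σ unknown):
df = n - 1 = 19
t* = 2.539 for 98% confidence

Margin of error = t* · s/√n = 2.539 · 15.53/√20 = 8.82

CI: (93.08, 110.72)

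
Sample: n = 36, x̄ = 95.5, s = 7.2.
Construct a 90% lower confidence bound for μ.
μ ≥ 93.93

Lower bound (one-sided):
t* = 1.306 (one-sided for 90%)
Lower bound = x̄ - t* · s/√n = 95.5 - 1.306 · 7.2/√36 = 93.93

We are 90% confident that μ ≥ 93.93.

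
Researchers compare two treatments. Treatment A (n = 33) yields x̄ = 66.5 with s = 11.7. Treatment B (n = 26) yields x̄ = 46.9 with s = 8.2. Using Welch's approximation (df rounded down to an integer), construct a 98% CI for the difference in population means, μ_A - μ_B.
(13.38, 25.82)

Difference: x̄₁ - x̄₂ = 19.60
SE = √(s₁²/n₁ + s₂²/n₂) = √(11.7²/33 + 8.2²/26) = 2.5951
df = 56.32 → 56 (Welch–Satterthwaite, rounded down)
t* = 2.395

CI: 19.60 ± 2.395 · 2.5951 = 19.60 ± 6.22 = (13.38, 25.82)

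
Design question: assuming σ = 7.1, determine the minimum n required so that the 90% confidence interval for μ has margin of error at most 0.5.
n ≥ 546

For margin E ≤ 0.5:
n ≥ (z* · σ / E)²
n ≥ (1.645 · 7.1 / 0.5)²
n ≥ 545.64

Minimum n = 546 (rounding up)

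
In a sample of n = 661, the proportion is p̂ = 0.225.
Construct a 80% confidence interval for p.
(0.204, 0.246)

Proportion CI:
SE = √(p̂(1-p̂)/n) = √(0.225 · 0.775 / 661) = 0.01624

z* = 1.282
Margin = z* · SE = 1.282 · 0.01624 = 0.0208

CI: 0.225 ± 0.0208 = (0.204, 0.246)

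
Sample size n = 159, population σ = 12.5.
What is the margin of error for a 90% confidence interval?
Margin of error = 1.63

Margin of error = z* · σ/√n
= 1.645 · 12.5/√159
= 1.645 · 12.5/12.6095
= 1.63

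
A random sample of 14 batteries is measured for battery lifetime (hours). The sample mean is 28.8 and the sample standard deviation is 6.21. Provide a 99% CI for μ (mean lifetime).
(23.80, 33.80)

t-interval (σ unknown):
df = n - 1 = 13
t* = 3.012 for 99% confidence

Margin of error = t* · s/√n = 3.012 · 6.21/√14 = 5.00

CI: (23.80, 33.80)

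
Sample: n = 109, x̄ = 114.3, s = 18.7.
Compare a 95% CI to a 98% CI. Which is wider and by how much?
98% CI is wider by 1.36

df = 108
95% CI: t* = 1.982, (110.75, 117.85), width = 2 · t* · s/√n = 7.10
98% CI: t* = 2.361, (110.07, 118.53), width = 2 · t* · s/√n = 8.46

The 98% CI is wider by 8.46 - 7.10 = 1.36.
Higher confidence requires a wider interval.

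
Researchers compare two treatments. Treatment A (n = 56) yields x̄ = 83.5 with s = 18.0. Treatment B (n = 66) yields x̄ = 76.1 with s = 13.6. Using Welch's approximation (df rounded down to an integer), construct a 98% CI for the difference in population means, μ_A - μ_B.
(0.47, 14.33)

Difference: x̄₁ - x̄₂ = 7.40
SE = √(s₁²/n₁ + s₂²/n₂) = √(18.0²/56 + 13.6²/66) = 2.9306
df = 101.11 → 101 (Welch–Satterthwaite, rounded down)
t* = 2.364

CI: 7.40 ± 2.364 · 2.9306 = 7.40 ± 6.93 = (0.47, 14.33)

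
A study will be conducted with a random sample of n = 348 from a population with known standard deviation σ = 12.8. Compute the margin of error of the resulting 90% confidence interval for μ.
Margin of error = 1.13

Margin of error = z* · σ/√n
= 1.645 · 12.8/√348
= 1.645 · 12.8/18.6548
= 1.13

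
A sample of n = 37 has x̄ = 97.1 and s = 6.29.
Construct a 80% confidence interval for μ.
(95.75, 98.45)

t-interval (σ unknown):
df = n - 1 = 36
t* = 1.306 for 80% confidence

Margin of error = t* · s/√n = 1.306 · 6.29/√37 = 1.35

CI: (95.75, 98.45)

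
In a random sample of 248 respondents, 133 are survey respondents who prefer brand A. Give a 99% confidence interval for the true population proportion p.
(0.455, 0.618)

Proportion CI:
p̂ = 133/248 = 0.53629
SE = √(p̂(1-p̂)/n) = √(0.53629 · 0.46371 / 248) = 0.03167

z* = 2.576
Margin = z* · SE = 2.576 · 0.03167 = 0.0816

CI: 0.53629 ± 0.0816 = (0.455, 0.618)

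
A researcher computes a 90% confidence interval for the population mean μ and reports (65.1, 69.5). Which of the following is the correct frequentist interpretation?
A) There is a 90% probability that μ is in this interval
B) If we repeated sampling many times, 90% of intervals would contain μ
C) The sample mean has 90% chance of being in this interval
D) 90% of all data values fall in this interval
B

A) Wrong — μ is fixed; the randomness lives in the interval, not in μ.
B) Correct — this is the frequentist long-run coverage interpretation.
C) Wrong — x̄ is observed and sits in the interval by construction.
D) Wrong — a CI is about the parameter μ, not individual data values.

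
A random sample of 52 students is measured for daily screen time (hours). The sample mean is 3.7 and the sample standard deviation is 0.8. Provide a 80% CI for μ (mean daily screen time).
(3.56, 3.84)

t-interval (σ unknown):
df = n - 1 = 51
t* = 1.298 for 80% confidence

Margin of error = t* · s/√n = 1.298 · 0.8/√52 = 0.14

CI: (3.56, 3.84)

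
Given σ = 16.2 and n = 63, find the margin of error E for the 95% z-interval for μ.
Margin of error = 4.00

Margin of error = z* · σ/√n
= 1.960 · 16.2/√63
= 1.960 · 16.2/7.9373
= 4.00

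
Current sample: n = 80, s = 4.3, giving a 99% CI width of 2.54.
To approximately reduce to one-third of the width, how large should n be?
n ≈ 720

CI width ∝ 1/√n
To reduce width by factor 3, need √n to grow by 3 → need 3² = 9 times as many samples.

Current: n = 80, width = 2.54
New: n = 720, width ≈ 0.83

Width reduced by factor of 2.54/0.83 = 3.06.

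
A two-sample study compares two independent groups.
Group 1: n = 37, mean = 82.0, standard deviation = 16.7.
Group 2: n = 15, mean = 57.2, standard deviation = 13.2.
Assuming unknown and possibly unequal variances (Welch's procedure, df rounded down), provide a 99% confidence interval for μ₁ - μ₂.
(12.82, 36.78)

Difference: x̄₁ - x̄₂ = 24.80
SE = √(s₁²/n₁ + s₂²/n₂) = √(16.7²/37 + 13.2²/15) = 4.3765
df = 32.71 → 32 (Welch–Satterthwaite, rounded down)
t* = 2.738

CI: 24.80 ± 2.738 · 4.3765 = 24.80 ± 11.98 = (12.82, 36.78)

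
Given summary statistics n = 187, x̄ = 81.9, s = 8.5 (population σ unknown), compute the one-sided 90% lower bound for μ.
μ ≥ 81.10

Lower bound (one-sided):
t* = 1.286 (one-sided for 90%)
Lower bound = x̄ - t* · s/√n = 81.9 - 1.286 · 8.5/√187 = 81.10

We are 90% confident that μ ≥ 81.10.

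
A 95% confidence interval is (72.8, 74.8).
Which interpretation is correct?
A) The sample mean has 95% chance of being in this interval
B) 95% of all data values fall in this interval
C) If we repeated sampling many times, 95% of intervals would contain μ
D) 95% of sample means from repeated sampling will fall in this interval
C

A) Wrong — x̄ is observed and sits in the interval by construction.
B) Wrong — a CI is about the parameter μ, not individual data values.
C) Correct — this is the frequentist long-run coverage interpretation.
D) Wrong — coverage applies to intervals containing μ, not to future x̄ values.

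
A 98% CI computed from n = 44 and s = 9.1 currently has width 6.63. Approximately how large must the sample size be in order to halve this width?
n ≈ 176

CI width ∝ 1/√n
To reduce width by factor 2, need √n to grow by 2 → need 2² = 4 times as many samples.

Current: n = 44, width = 6.63
New: n = 176, width ≈ 3.22

Width reduced by factor of 6.63/3.22 = 2.06.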